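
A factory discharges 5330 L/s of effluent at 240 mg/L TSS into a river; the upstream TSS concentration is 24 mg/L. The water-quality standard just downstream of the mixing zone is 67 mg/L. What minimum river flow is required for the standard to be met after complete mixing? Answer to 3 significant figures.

Set C_mix = 67: (Q·24.00 + 5330·240.0) / (Q + 5330) = 67
→ Q = 5330·(240.0 − 67)/(67 − 24.00) = 21440 L/s.

21400 L/s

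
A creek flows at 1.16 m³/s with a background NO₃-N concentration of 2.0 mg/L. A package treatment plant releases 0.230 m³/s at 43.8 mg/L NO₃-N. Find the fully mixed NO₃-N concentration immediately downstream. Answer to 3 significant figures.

8.92 mg/L

Mixed concentration C = ΣQC/ΣQ = (1.160·2.000 + 0.2300·43.80) / 1.390 = 12.39/1.390 = 8.917 mg/L.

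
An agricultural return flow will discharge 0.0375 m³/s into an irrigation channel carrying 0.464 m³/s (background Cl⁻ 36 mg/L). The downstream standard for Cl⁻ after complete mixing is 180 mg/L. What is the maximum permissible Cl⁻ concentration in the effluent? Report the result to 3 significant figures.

At the limit, (Qr·Cr + Qe·Cₑ)/(Qr + Qe) = 180:
Cₑ = (0.5015·180 − 0.4640·36.00) / 0.03750 = 1962 mg/L.

1960 mg/L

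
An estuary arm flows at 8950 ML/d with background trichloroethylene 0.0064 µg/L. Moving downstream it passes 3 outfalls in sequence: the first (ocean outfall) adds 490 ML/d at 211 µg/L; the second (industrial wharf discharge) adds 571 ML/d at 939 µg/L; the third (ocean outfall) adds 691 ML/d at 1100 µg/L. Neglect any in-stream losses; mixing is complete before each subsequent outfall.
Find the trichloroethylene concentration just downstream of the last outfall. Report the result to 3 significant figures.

Below outfall 1: Q → 9440 ML/d, C = (8950·0.006400 + 490.0·211.0)/9440 = 10.96 µg/L.
Below outfall 2: Q → 10010 ML/d, C = (9440·10.96 + 571.0·939.0)/10010 = 63.89 µg/L.
Below outfall 3: Q → 10700 ML/d, C = (10010·63.89 + 691.0·1100)/10700 = 130.8 µg/L.

131 µg/L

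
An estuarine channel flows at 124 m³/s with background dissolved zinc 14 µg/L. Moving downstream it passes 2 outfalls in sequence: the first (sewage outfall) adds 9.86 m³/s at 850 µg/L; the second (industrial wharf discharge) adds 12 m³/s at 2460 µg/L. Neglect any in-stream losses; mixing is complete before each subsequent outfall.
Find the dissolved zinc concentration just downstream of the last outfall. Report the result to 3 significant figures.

After outfall 1: Q = 124.0 + 9.860 = 133.9 m³/s; C = (124.0·14.00 + 9.860·850.0)/133.9 = 75.58 µg/L.
After outfall 2: Q = 133.9 + 12.00 = 145.9 m³/s; C = (133.9·75.58 + 12.00·2460)/145.9 = 271.7 µg/L.

272 µg/L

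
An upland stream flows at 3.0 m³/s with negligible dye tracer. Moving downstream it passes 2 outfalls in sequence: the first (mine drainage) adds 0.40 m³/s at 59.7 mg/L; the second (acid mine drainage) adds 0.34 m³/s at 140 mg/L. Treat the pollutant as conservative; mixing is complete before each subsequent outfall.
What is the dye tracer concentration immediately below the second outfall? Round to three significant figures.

Below outfall 1: Q → 3.400 m³/s, C = (3.000·0 + 0.4000·59.70)/3.400 = 7.024 mg/L.
Below outfall 2: Q → 3.740 m³/s, C = (3.400·7.024 + 0.3400·140.0)/3.740 = 19.11 mg/L.

19.1 mg/L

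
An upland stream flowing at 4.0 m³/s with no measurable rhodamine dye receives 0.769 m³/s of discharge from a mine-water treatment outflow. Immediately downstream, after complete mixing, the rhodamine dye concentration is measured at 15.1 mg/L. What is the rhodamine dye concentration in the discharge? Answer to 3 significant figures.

93.6 mg/L

Mass balance: 4.000·0 + 0.7690·Cₑ = 4.769·15.10
→ Cₑ = (4.769·15.10 − 4.000·0) / 0.7690 = 93.64 mg/L.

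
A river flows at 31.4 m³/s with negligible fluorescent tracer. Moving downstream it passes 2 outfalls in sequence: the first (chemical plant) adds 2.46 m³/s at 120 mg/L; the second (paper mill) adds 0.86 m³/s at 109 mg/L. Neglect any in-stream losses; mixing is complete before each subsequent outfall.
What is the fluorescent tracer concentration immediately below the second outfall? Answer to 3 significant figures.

11.2 mg/L

Below outfall 1: Q → 33.86 m³/s, C = (31.40·0 + 2.460·120.0)/33.86 = 8.718 mg/L.
Below outfall 2: Q → 34.72 m³/s, C = (33.86·8.718 + 0.8600·109.0)/34.72 = 11.20 mg/L.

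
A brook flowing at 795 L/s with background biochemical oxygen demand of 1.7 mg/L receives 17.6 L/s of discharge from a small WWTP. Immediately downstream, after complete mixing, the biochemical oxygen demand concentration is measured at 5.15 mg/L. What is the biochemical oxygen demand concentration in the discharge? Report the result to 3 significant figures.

Mass balance: 795.0·1.700 + 17.60·Cₑ = 812.6·5.150
→ Cₑ = (812.6·5.150 − 795.0·1.700) / 17.60 = 161.0 mg/L.

161 mg/L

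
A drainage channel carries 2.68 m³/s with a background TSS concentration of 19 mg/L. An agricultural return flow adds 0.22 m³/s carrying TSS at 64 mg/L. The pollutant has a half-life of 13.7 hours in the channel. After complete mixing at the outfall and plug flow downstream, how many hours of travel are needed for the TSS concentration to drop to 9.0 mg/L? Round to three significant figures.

After mixing, C = (2.680·19.00 + 0.2200·64.00) / 2.900 = 65.00/2.900 = 22.41 mg/L.
Half-life 13.7 h → k = ln 2 / 13.7 = 0.05059 h⁻¹ = 1.214 d⁻¹.
22.41·exp(−k·t) = 9.0 → t = ln(22.41/9.0)/k = 64920 s = 18.03 h.

18.0 h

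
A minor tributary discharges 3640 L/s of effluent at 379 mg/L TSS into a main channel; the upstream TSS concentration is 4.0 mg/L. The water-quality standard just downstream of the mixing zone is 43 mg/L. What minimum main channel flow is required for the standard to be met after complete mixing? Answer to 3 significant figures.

31400 L/s

Set C_mix = 43: (Q·4.000 + 3640·379.0) / (Q + 3640) = 43
→ Q = 3640·(379.0 − 43)/(43 − 4.000) = 31360 L/s.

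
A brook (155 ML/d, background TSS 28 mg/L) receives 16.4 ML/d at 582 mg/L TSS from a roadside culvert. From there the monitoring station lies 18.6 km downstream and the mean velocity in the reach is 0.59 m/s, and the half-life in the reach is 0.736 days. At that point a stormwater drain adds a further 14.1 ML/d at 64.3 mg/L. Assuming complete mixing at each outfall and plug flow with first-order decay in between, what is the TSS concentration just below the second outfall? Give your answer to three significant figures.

58.0 mg/L

Mixed concentration C = ΣQC/ΣQ = (155.0·28.00 + 16.40·582.0) / 171.4 = 13880/171.4 = 81.01 mg/L; combined flow 171.4 ML/d.
Travel time t = 18.6·1000 / 0.59 = 31530 s = 8.757 h.
Half-life 0.736 d → k = ln 2 / 0.736 = 0.9418 d⁻¹.
Decay over the reach: 81.01·exp(−kt) = 81.01·0.7092 = 57.45 mg/L.
At the second outfall, C = (171.4·57.45 + 14.10·64.30) / (171.4 + 14.10) = 57.97 mg/L.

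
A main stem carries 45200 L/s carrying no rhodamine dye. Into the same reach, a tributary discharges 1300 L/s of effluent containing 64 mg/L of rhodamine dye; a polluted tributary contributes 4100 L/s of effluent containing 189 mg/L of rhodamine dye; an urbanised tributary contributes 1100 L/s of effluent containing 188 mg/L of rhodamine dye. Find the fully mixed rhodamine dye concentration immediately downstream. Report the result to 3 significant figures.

20.6 mg/L

Mixed concentration C = ΣQC/ΣQ = (45200·0 + 1300·64.00 + 4100·189.0 + 1100·188.0) / 51700 = 1065000/51700 = 20.60 mg/L.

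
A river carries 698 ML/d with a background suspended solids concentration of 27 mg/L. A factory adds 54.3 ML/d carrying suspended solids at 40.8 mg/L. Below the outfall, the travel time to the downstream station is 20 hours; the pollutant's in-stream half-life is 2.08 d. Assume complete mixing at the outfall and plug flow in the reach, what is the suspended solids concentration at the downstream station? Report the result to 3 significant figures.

21.2 mg/L

After mixing, C = (698.0·27.00 + 54.30·40.80) / 752.3 = 21060/752.3 = 28.00 mg/L.
Half-life 2.08 d → k = ln 2 / 2.08 = 0.3332 d⁻¹.
After decay, C = 28.00 × e^(−kt) = 28.00 × 0.7575 = 21.21 mg/L.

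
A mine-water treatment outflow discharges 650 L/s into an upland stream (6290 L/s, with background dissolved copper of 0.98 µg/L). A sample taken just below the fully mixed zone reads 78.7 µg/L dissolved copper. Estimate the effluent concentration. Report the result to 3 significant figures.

831 µg/L

Mass balance: 6290·0.9800 + 650.0·Cₑ = 6940·78.70
→ Cₑ = (6940·78.70 − 6290·0.9800) / 650.0 = 830.8 µg/L.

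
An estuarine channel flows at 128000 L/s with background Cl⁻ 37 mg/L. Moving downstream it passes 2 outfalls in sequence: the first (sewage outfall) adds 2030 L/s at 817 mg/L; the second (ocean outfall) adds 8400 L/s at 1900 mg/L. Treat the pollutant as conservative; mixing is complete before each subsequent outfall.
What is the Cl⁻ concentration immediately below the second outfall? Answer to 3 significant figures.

161 mg/L

Below outfall 1: Q → 130000 L/s, C = (128000·37.00 + 2030·817.0)/130000 = 49.18 mg/L.
Below outfall 2: Q → 138400 L/s, C = (130000·49.18 + 8400·1900)/138400 = 161.5 mg/L.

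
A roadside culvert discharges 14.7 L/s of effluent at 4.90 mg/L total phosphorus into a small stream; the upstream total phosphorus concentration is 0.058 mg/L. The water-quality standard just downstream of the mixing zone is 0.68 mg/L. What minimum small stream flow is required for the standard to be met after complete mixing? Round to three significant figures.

Set C_mix = 0.68: (Q·0.05800 + 14.70·4.900) / (Q + 14.70) = 0.68
→ Q = 14.70·(4.900 − 0.68)/(0.68 − 0.05800) = 99.73 L/s.

99.7 L/s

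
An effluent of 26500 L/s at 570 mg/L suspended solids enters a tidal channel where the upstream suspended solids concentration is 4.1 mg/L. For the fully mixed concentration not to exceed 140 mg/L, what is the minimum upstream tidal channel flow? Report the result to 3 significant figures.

Set C_mix = 140: (Q·4.100 + 26500·570.0) / (Q + 26500) = 140
→ Q = 26500·(570.0 − 140)/(140 − 4.100) = 83850 L/s.

83800 L/s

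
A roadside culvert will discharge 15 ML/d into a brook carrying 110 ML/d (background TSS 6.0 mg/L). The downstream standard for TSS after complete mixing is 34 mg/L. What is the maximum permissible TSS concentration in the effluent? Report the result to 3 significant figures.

At the limit, (Qr·Cr + Qe·Cₑ)/(Qr + Qe) = 34:
Cₑ = (125.0·34 − 110.0·6.000) / 15.00 = 239.3 mg/L.

239 mg/L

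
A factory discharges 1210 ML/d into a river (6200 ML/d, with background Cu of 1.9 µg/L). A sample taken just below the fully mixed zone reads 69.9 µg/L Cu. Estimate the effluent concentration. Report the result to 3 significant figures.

Mass balance: 6200·1.900 + 1210·Cₑ = 7410·69.90
→ Cₑ = (7410·69.90 − 6200·1.900) / 1210 = 418.3 µg/L.

418 µg/L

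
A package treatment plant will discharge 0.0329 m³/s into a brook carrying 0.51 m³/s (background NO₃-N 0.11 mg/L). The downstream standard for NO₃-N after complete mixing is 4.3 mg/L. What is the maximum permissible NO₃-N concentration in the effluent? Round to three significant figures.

69.3 mg/L

At the limit, (Qr·Cr + Qe·Cₑ)/(Qr + Qe) = 4.3:
Cₑ = (0.5429·4.3 − 0.5100·0.1100) / 0.03290 = 69.25 mg/L.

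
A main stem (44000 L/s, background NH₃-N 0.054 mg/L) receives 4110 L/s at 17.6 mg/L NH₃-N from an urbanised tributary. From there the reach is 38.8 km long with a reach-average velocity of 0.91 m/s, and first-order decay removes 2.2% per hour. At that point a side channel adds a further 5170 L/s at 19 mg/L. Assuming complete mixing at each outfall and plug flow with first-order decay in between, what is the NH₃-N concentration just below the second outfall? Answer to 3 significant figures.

Mixed concentration C = ΣQC/ΣQ = (44000·0.05400 + 4110·17.60) / 48110 = 74710/48110 = 1.553 mg/L; combined flow 48110 L/s.
Travel time t = 38.8·1000 / 0.91 = 42640 s = 11.84 h.
2.2%/h lost → k = −ln(1 − 0.022) = 0.02225 h⁻¹.
Applying C = C₀e^(−kt): 1.553 × 0.7684 = 1.193 mg/L.
Second outfall: C = (48110·1.193 + 5170·19.00)/53280 = 2.921 mg/L.

2.92 mg/L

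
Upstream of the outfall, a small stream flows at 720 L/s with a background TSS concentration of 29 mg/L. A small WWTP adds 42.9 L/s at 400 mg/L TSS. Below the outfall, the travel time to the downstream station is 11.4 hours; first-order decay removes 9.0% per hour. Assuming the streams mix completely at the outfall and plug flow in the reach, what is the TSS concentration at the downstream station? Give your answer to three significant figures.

17.0 mg/L

Flow-weighted average: C = (720.0·29.00 + 42.90·400.0) / 762.9 = 38040/762.9 = 49.86 mg/L.
9.0%/h lost → k = −ln(1 − 0.09) = 0.09431 h⁻¹.
Decay over the reach: 49.86·exp(−kt) = 49.86·0.3412 = 17.02 mg/L.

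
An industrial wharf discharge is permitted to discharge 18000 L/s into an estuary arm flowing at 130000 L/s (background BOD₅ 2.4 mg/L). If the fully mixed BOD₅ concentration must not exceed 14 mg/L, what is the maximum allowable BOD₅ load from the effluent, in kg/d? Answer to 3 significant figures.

Mass balance at the limit: 130000·2.400 + 18000·Cₑ = 148000·14 → Cₑ = 97.78 mg/L.
18000 L/s = 18.00 m³/s. Load = 18.00 m³/s × 97.78 g/m³ × 86 400 s/d = 152100 kg/d.

152000 kg/d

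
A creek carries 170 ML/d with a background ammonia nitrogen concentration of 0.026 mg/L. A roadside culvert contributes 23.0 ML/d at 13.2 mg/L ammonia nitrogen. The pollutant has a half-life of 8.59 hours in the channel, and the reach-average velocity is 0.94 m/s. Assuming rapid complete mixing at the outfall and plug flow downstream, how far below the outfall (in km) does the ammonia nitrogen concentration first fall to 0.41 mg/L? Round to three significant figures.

Mixed concentration C = ΣQC/ΣQ = (170.0·0.02600 + 23.00·13.20) / 193.0 = 308.0/193.0 = 1.596 mg/L.
Half-life 8.59 h → k = ln 2 / 8.59 = 0.08069 h⁻¹ = 1.937 d⁻¹.
Set 1.596·exp(−k·t) = 0.41 → t = ln(1.596/0.41)/k = 60630 s = 16.84 h.
Distance = v·t = 0.94·60630 = 57000 m = 57.00 km.

57.0 km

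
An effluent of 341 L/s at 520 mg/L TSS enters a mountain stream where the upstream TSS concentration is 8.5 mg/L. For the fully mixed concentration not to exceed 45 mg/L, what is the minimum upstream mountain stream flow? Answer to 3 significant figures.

Set C_mix = 45: (Q·8.500 + 341.0·520.0) / (Q + 341.0) = 45
→ Q = 341.0·(520.0 − 45)/(45 − 8.500) = 4438 L/s.

4440 L/s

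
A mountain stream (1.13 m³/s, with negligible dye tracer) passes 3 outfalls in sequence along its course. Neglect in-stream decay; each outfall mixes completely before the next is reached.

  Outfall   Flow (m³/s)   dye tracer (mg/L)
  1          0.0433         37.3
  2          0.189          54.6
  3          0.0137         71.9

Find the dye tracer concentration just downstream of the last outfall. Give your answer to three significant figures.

9.39 mg/L

Below outfall 1: Q → 1.173 m³/s, C = (1.130·0 + 0.04330·37.30)/1.173 = 1.377 mg/L.
Below outfall 2: Q → 1.362 m³/s, C = (1.173·1.377 + 0.1890·54.60)/1.362 = 8.761 mg/L.
Below outfall 3: Q → 1.376 m³/s, C = (1.362·8.761 + 0.01370·71.90)/1.376 = 9.389 mg/L.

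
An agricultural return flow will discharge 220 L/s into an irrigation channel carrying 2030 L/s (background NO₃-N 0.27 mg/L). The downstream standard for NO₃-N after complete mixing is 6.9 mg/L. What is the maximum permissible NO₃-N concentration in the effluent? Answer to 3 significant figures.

68.1 mg/L

At the limit, (Qr·Cr + Qe·Cₑ)/(Qr + Qe) = 6.9:
Cₑ = (2250·6.9 − 2030·0.2700) / 220.0 = 68.08 mg/L.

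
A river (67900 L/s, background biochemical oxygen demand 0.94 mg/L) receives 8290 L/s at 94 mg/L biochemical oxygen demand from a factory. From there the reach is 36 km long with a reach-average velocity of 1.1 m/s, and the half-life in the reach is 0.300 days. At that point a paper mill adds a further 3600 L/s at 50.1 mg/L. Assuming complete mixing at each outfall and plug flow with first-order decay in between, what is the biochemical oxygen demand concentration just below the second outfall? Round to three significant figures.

Flow-weighted average: C = (67900·0.9400 + 8290·94.00) / 76190 = 843100/76190 = 11.07 mg/L; combined flow 76190 L/s.
Travel time t = 36·1000 / 1.1 = 32730 s = 9.091 h.
Half-life 0.300 d → k = ln 2 / 0.300 = 2.310 d⁻¹.
First-order decay: C = 11.07·exp(−k·t) = 11.07·0.4168 = 4.612 mg/L.
At the second outfall, C = (76190·4.612 + 3600·50.10) / (76190 + 3600) = 6.664 mg/L.

6.66 mg/L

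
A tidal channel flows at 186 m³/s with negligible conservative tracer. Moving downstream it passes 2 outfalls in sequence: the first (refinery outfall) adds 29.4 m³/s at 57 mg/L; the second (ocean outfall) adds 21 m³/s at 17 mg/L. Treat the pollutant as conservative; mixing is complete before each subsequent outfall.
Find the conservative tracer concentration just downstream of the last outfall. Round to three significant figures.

Below outfall 1: Q → 215.4 m³/s, C = (186.0·0 + 29.40·57.00)/215.4 = 7.780 mg/L.
Below outfall 2: Q → 236.4 m³/s, C = (215.4·7.780 + 21.00·17.00)/236.4 = 8.599 mg/L.

8.60 mg/L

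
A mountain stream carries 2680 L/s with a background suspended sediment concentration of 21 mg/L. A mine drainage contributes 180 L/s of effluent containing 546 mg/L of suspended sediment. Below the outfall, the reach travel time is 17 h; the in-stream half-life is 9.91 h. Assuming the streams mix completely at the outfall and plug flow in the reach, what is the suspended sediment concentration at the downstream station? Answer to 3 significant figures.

After mixing, C = (2680·21.00 + 180.0·546.0) / 2860 = 154600/2860 = 54.04 mg/L.
Half-life 9.91 h → k = ln 2 / 9.91 = 0.06994 h⁻¹ = 1.679 d⁻¹.
First-order decay: C = 54.04·exp(−k·t) = 54.04·0.3045 = 16.46 mg/L.

16.5 mg/L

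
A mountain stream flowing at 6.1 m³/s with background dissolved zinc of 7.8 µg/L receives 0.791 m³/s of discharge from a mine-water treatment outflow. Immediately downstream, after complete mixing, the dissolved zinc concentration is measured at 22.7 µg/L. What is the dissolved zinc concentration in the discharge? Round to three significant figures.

Mass balance: 6.100·7.800 + 0.7910·Cₑ = 6.891·22.70
→ Cₑ = (6.891·22.70 − 6.100·7.800) / 0.7910 = 137.6 µg/L.

138 µg/L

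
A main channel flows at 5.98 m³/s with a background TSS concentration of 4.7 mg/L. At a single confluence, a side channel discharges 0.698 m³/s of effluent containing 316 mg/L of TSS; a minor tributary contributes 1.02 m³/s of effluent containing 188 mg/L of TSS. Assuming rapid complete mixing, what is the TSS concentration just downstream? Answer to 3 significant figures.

Conservation of mass: C = (5.980·4.700 + 0.6980·316.0 + 1.020·188.0) / 7.698 = 440.4/7.698 = 57.21 mg/L.

57.2 mg/L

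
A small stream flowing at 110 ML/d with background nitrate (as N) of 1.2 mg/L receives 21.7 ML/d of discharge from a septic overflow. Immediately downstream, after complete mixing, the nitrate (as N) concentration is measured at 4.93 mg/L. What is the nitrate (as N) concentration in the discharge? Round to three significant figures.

Mass balance: 110.0·1.200 + 21.70·Cₑ = 131.7·4.930
→ Cₑ = (131.7·4.930 − 110.0·1.200) / 21.70 = 23.84 mg/L.

23.8 mg/L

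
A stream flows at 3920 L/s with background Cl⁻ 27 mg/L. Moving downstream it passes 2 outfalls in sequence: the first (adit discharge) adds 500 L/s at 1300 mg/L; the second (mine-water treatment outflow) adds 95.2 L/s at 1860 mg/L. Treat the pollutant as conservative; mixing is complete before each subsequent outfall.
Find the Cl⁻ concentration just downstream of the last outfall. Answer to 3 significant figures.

207 mg/L

After outfall 1: Q = 3920 + 500.0 = 4420 L/s; C = (3920·27.00 + 500.0·1300)/4420 = 171.0 mg/L.
After outfall 2: Q = 4420 + 95.20 = 4515 L/s; C = (4420·171.0 + 95.20·1860)/4515 = 206.6 mg/L.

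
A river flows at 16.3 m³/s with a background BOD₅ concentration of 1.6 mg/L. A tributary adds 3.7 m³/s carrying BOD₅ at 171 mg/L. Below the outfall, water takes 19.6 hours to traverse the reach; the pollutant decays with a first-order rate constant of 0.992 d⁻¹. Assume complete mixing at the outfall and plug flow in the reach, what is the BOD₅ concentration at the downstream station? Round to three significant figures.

Mixed concentration C = ΣQC/ΣQ = (16.30·1.600 + 3.700·171.0) / 20.00 = 658.8/20.00 = 32.94 mg/L.
After decay, C = 32.94 × e^(−kt) = 32.94 × 0.4448 = 14.65 mg/L.

14.7 mg/L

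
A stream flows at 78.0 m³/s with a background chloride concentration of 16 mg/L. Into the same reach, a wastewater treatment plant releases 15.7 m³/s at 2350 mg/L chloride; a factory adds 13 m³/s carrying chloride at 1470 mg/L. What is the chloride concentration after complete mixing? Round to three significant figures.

537 mg/L

Conservation of mass: C = (78.00·16.00 + 15.70·2350 + 13.00·1470) / 106.7 = 57250/106.7 = 536.6 mg/L.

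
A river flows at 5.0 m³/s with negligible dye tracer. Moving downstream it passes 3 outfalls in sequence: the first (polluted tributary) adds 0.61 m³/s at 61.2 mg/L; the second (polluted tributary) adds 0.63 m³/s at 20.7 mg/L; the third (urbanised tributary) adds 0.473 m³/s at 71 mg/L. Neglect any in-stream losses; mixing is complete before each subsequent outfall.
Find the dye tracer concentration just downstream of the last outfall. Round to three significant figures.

12.5 mg/L

After outfall 1: Q = 5.000 + 0.6100 = 5.610 m³/s; C = (5.000·0 + 0.6100·61.20)/5.610 = 6.655 mg/L.
After outfall 2: Q = 5.610 + 0.6300 = 6.240 m³/s; C = (5.610·6.655 + 0.6300·20.70)/6.240 = 8.073 mg/L.
After outfall 3: Q = 6.240 + 0.4730 = 6.713 m³/s; C = (6.240·8.073 + 0.4730·71.00)/6.713 = 12.51 mg/L.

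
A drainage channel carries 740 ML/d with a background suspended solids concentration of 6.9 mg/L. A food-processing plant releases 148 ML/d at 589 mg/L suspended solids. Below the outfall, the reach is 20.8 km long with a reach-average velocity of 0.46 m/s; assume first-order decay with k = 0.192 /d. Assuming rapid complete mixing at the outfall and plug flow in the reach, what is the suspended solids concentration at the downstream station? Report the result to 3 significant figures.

94.0 mg/L

After mixing, C = (740.0·6.900 + 148.0·589.0) / 888.0 = 92280/888.0 = 103.9 mg/L.
Travel time t = 20.8·1000 / 0.46 = 45220 s = 12.56 h.
Applying C = C₀e^(−kt): 103.9 × 0.9044 = 93.98 mg/L.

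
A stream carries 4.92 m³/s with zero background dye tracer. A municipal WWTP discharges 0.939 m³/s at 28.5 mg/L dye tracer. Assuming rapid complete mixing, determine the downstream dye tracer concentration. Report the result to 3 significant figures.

Conservation of mass: C = (4.920·0 + 0.9390·28.50) / 5.859 = 26.76/5.859 = 4.568 mg/L.

4.57 mg/L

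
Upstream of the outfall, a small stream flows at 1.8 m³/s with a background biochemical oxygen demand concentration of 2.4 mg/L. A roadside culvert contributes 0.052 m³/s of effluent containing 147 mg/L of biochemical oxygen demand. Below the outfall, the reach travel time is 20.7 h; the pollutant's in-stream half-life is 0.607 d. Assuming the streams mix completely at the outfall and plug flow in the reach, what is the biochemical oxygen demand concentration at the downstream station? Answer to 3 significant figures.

Mixed concentration C = ΣQC/ΣQ = (1.800·2.400 + 0.05200·147.0) / 1.852 = 11.96/1.852 = 6.460 mg/L.
Half-life 0.607 d → k = ln 2 / 0.607 = 1.142 d⁻¹.
First-order decay: C = 6.460·exp(−k·t) = 6.460·0.3735 = 2.413 mg/L.

2.41 mg/L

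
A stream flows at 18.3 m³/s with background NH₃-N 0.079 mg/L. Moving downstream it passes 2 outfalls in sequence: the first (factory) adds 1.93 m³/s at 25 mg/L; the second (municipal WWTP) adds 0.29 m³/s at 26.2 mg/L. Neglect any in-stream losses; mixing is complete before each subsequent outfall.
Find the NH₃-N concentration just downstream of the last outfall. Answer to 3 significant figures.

2.79 mg/L

Below outfall 1: Q → 20.23 m³/s, C = (18.30·0.07900 + 1.930·25.00)/20.23 = 2.457 mg/L.
Below outfall 2: Q → 20.52 m³/s, C = (20.23·2.457 + 0.2900·26.20)/20.52 = 2.792 mg/L.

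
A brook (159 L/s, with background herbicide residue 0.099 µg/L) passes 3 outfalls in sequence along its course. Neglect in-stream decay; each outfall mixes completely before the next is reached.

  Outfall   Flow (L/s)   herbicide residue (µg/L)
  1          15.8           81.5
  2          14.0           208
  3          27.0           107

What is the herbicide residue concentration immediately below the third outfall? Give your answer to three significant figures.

Below outfall 1: Q → 174.8 L/s, C = (159.0·0.09900 + 15.80·81.50)/174.8 = 7.457 µg/L.
Below outfall 2: Q → 188.8 L/s, C = (174.8·7.457 + 14.00·208.0)/188.8 = 22.33 µg/L.
Below outfall 3: Q → 215.8 L/s, C = (188.8·22.33 + 27.00·107.0)/215.8 = 32.92 µg/L.

32.9 µg/L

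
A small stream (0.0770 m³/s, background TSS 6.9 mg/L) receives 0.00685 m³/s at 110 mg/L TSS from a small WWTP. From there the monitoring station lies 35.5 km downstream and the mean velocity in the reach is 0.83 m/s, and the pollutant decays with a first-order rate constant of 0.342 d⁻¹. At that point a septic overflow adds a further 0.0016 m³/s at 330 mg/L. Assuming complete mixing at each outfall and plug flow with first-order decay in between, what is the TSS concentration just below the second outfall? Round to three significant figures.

18.9 mg/L

After mixing, C = (0.07700·6.900 + 0.006850·110.0) / 0.08385 = 1.285/0.08385 = 15.32 mg/L; combined flow 0.08385 m³/s.
Travel time t = 35.5·1000 / 0.83 = 42770 s = 11.88 h.
Decay over the reach: 15.32·exp(−kt) = 15.32·0.8443 = 12.94 mg/L.
At the second outfall, C = (0.08385·12.94 + 0.001600·330.0) / (0.08385 + 0.001600) = 18.87 mg/L.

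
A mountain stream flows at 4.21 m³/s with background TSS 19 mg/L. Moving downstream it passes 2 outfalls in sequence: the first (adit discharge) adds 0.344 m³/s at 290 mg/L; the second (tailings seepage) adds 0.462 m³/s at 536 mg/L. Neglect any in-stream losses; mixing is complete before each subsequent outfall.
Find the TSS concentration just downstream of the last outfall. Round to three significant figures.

After outfall 1: Q = 4.210 + 0.3440 = 4.554 m³/s; C = (4.210·19.00 + 0.3440·290.0)/4.554 = 39.47 mg/L.
After outfall 2: Q = 4.554 + 0.4620 = 5.016 m³/s; C = (4.554·39.47 + 0.4620·536.0)/5.016 = 85.20 mg/L.

85.2 mg/L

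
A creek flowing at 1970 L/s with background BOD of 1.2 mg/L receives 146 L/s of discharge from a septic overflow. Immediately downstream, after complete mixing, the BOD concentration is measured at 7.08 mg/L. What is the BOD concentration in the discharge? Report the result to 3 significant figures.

Mass balance: 1970·1.200 + 146.0·Cₑ = 2116·7.080
→ Cₑ = (2116·7.080 − 1970·1.200) / 146.0 = 86.42 mg/L.

86.4 mg/L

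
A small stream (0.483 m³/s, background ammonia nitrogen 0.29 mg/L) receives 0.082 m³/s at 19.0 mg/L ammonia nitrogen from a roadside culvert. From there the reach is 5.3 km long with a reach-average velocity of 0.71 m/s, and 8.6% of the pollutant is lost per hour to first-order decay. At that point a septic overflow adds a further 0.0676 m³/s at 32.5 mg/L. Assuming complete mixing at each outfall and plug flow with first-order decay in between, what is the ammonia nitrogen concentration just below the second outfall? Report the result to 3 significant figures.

5.70 mg/L

Mass balance: C = (0.4830·0.2900 + 0.08200·19.00) / 0.5650 = 1.698/0.5650 = 3.005 mg/L; combined flow 0.5650 m³/s.
Travel time t = 5.3·1000 / 0.71 = 7465 s = 2.074 h.
8.6%/h lost → k = −ln(1 − 0.086) = 0.08992 h⁻¹.
After decay, C = 3.005 × e^(−kt) = 3.005 × 0.8299 = 2.494 mg/L.
At the second outfall, C = (0.5650·2.494 + 0.06760·32.50) / (0.5650 + 0.06760) = 5.701 mg/L.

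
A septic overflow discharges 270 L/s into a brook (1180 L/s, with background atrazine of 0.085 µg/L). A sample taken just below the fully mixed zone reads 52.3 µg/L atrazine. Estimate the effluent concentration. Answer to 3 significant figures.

Mass balance: 1180·0.08500 + 270.0·Cₑ = 1450·52.30
→ Cₑ = (1450·52.30 − 1180·0.08500) / 270.0 = 280.5 µg/L.

280 µg/L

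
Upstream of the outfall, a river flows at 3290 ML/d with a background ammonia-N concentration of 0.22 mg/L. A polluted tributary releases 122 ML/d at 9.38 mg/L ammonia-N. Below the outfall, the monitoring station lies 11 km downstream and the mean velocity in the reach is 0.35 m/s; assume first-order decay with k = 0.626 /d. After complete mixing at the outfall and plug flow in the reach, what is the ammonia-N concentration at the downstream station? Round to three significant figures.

0.436 mg/L

Mixed concentration C = ΣQC/ΣQ = (3290·0.2200 + 122.0·9.380) / 3412 = 1868/3412 = 0.5475 mg/L.
Travel time t = 11·1000 / 0.35 = 31430 s = 8.730 h.
After decay, C = 0.5475 × e^(−kt) = 0.5475 × 0.7964 = 0.4360 mg/L.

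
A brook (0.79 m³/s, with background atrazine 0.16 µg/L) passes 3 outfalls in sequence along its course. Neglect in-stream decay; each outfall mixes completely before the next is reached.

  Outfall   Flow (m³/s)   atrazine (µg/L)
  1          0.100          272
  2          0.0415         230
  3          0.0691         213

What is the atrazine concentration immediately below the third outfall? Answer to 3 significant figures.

After outfall 1: Q = 0.7900 + 0.1000 = 0.8900 m³/s; C = (0.7900·0.1600 + 0.1000·272.0)/0.8900 = 30.70 µg/L.
After outfall 2: Q = 0.8900 + 0.04150 = 0.9315 m³/s; C = (0.8900·30.70 + 0.04150·230.0)/0.9315 = 39.58 µg/L.
After outfall 3: Q = 0.9315 + 0.06910 = 1.001 m³/s; C = (0.9315·39.58 + 0.06910·213.0)/1.001 = 51.56 µg/L.

51.6 µg/L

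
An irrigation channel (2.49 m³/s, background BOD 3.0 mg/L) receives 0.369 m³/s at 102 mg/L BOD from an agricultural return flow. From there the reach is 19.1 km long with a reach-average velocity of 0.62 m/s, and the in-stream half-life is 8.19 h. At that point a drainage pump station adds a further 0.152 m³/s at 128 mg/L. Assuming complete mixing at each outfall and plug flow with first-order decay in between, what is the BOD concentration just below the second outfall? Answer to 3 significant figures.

13.7 mg/L

Flow-weighted average: C = (2.490·3.000 + 0.3690·102.0) / 2.859 = 45.11/2.859 = 15.78 mg/L; combined flow 2.859 m³/s.
Travel time t = 19.1·1000 / 0.62 = 30810 s = 8.557 h.
Half-life 8.19 h → k = ln 2 / 8.19 = 0.08463 h⁻¹ = 2.031 d⁻¹.
Decay over the reach: 15.78·exp(−kt) = 15.78·0.4847 = 7.647 mg/L.
At the second outfall, C = (2.859·7.647 + 0.1520·128.0) / (2.859 + 0.1520) = 13.72 mg/L.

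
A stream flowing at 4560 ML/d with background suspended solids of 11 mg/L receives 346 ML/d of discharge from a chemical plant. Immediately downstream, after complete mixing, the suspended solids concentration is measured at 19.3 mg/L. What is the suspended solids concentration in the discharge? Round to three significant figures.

Mass balance: 4560·11.00 + 346.0·Cₑ = 4906·19.30
→ Cₑ = (4906·19.30 − 4560·11.00) / 346.0 = 128.7 mg/L.

129 mg/L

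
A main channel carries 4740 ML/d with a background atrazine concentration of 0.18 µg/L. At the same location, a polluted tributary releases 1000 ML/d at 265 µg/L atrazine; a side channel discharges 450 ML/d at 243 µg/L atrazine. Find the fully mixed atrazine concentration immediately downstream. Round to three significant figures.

Flow-weighted average: C = (4740·0.1800 + 1000·265.0 + 450.0·243.0) / 6190 = 375200/6190 = 60.61 µg/L.

60.6 µg/L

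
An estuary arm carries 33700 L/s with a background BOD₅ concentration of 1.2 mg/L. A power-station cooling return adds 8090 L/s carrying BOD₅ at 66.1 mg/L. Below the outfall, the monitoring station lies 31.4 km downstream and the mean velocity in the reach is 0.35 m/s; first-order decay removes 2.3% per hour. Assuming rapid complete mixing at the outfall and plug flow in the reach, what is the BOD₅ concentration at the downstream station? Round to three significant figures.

7.71 mg/L

Mass balance: C = (33700·1.200 + 8090·66.10) / 41790 = 575200/41790 = 13.76 mg/L.
Travel time t = 31.4·1000 / 0.35 = 89710 s = 24.92 h.
2.3%/h lost → k = −ln(1 − 0.023) = 0.02327 h⁻¹.
Decay over the reach: 13.76·exp(−kt) = 13.76·0.5600 = 7.707 mg/L.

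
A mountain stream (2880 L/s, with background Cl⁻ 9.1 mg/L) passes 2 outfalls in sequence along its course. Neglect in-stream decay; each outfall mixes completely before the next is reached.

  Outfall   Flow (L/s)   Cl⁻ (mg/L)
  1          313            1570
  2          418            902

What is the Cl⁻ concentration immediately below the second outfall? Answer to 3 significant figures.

Outfall 1: combined Q = 3193 L/s; C = (2880·9.100 + 313.0·1570)/3193 = 162.1 mg/L.
Outfall 2: combined Q = 3611 L/s; C = (3193·162.1 + 418.0·902.0)/3611 = 247.8 mg/L.

248 mg/L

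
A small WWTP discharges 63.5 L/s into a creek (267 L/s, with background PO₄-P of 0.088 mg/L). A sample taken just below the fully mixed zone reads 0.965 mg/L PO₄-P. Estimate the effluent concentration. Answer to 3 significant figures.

Mass balance: 267.0·0.08800 + 63.50·Cₑ = 330.5·0.9650
→ Cₑ = (330.5·0.9650 − 267.0·0.08800) / 63.50 = 4.653 mg/L.

4.65 mg/L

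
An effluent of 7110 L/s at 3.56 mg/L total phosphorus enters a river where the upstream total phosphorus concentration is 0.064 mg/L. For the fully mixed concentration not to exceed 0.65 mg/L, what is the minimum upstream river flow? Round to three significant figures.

35300 L/s

Set C_mix = 0.65: (Q·0.06400 + 7110·3.560) / (Q + 7110) = 0.65
→ Q = 7110·(3.560 − 0.65)/(0.65 − 0.06400) = 35310 L/s.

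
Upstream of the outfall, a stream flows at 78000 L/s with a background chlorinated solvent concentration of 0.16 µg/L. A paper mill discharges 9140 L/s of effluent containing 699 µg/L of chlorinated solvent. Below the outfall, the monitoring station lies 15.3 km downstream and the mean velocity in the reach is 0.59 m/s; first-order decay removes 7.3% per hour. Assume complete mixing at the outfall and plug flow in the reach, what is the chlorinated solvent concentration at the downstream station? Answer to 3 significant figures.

42.6 µg/L

Flow-weighted average: C = (78000·0.1600 + 9140·699.0) / 87140 = 6401000/87140 = 73.46 µg/L.
Travel time t = 15.3·1000 / 0.59 = 25930 s = 7.203 h.
7.3%/h lost → k = −ln(1 − 0.073) = 0.07580 h⁻¹.
First-order decay: C = 73.46·exp(−k·t) = 73.46·0.5792 = 42.55 µg/L.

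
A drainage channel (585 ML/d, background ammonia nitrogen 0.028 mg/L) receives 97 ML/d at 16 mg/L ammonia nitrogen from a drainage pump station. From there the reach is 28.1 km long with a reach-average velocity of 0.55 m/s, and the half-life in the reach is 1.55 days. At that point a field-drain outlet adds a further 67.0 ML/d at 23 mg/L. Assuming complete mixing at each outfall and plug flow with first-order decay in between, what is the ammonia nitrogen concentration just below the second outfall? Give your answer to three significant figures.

After mixing, C = (585.0·0.02800 + 97.00·16.00) / 682.0 = 1568/682.0 = 2.300 mg/L; combined flow 682.0 ML/d.
Travel time t = 28.1·1000 / 0.55 = 51090 s = 14.19 h.
Half-life 1.55 d → k = ln 2 / 1.55 = 0.4472 d⁻¹.
Decay over the reach: 2.300·exp(−kt) = 2.300·0.7676 = 1.765 mg/L.
At the second outfall, C = (682.0·1.765 + 67.00·23.00) / (682.0 + 67.00) = 3.665 mg/L.

3.66 mg/L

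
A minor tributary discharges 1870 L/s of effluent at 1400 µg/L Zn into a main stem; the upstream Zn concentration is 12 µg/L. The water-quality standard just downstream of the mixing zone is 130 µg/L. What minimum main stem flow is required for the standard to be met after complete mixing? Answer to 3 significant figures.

Set C_mix = 130: (Q·12.00 + 1870·1400) / (Q + 1870) = 130
→ Q = 1870·(1400 − 130)/(130 − 12.00) = 20130 L/s.

20100 L/s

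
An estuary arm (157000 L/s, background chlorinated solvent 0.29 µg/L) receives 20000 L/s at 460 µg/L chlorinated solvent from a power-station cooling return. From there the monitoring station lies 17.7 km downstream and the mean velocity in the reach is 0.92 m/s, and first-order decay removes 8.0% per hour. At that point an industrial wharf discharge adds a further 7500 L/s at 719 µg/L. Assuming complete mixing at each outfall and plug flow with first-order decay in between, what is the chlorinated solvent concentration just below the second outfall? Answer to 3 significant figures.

61.3 µg/L

Mixed concentration C = ΣQC/ΣQ = (157000·0.2900 + 20000·460.0) / 177000 = 9246000/177000 = 52.23 µg/L; combined flow 177000 L/s.
Travel time t = 17.7·1000 / 0.92 = 19240 s = 5.344 h.
8.0%/h lost → k = −ln(1 − 0.08) = 0.08338 h⁻¹.
Applying C = C₀e^(−kt): 52.23 × 0.6404 = 33.45 µg/L.
Second outfall: C = (177000·33.45 + 7500·719.0)/184500 = 61.32 µg/L.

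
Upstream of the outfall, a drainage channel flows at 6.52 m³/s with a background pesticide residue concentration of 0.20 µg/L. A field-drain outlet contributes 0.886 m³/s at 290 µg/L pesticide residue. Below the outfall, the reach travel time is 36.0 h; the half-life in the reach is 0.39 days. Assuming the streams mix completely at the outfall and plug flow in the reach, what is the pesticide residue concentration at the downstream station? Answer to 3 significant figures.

Mixed concentration C = ΣQC/ΣQ = (6.520·0.2000 + 0.8860·290.0) / 7.406 = 258.2/7.406 = 34.87 µg/L.
Half-life 0.39 d → k = ln 2 / 0.39 = 1.777 d⁻¹.
First-order decay: C = 34.87·exp(−k·t) = 34.87·0.06953 = 2.425 µg/L.

2.42 µg/L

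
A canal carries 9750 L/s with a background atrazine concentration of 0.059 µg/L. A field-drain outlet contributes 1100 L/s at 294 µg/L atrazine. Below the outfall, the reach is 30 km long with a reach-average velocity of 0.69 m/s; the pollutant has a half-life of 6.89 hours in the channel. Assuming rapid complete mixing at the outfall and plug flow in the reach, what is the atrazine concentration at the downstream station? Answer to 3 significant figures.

8.86 µg/L

Conservation of mass: C = (9750·0.05900 + 1100·294.0) / 10850 = 324000/10850 = 29.86 µg/L.
Travel time t = 30·1000 / 0.69 = 43480 s = 12.08 h.
Half-life 6.89 h → k = ln 2 / 6.89 = 0.1006 h⁻¹ = 2.414 d⁻¹.
After decay, C = 29.86 × e^(−kt) = 29.86 × 0.2967 = 8.860 µg/L.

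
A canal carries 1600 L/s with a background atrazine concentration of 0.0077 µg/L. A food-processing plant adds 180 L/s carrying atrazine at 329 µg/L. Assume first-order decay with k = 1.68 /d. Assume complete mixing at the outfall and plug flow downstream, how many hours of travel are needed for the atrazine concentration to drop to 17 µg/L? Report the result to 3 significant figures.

9.59 h

Conservation of mass: C = (1600·0.007700 + 180.0·329.0) / 1780 = 59230/1780 = 33.28 µg/L.
33.28·exp(−k·t) = 17 → t = ln(33.28/17)/k = 34540 s = 9.595 h.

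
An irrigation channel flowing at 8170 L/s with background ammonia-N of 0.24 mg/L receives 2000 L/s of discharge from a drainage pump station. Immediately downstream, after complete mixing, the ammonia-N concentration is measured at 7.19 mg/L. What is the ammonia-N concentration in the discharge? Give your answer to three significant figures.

35.6 mg/L

Mass balance: 8170·0.2400 + 2000·Cₑ = 10170·7.190
→ Cₑ = (10170·7.190 − 8170·0.2400) / 2000 = 35.58 mg/L.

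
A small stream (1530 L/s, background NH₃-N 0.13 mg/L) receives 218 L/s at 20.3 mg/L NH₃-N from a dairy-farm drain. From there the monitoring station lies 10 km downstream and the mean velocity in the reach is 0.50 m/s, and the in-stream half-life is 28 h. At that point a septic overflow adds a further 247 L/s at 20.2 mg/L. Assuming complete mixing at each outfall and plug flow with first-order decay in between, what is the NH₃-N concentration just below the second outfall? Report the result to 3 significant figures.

Mass balance: C = (1530·0.1300 + 218.0·20.30) / 1748 = 4624/1748 = 2.645 mg/L; combined flow 1748 L/s.
Travel time t = 10·1000 / 0.50 = 20000 s = 5.556 h.
Half-life 28 h → k = ln 2 / 28 = 0.02476 h⁻¹ = 0.5941 d⁻¹.
Decay over the reach: 2.645·exp(−kt) = 2.645·0.8715 = 2.306 mg/L.
At the second outfall, C = (1748·2.306 + 247.0·20.20) / (1748 + 247.0) = 4.521 mg/L.

4.52 mg/L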